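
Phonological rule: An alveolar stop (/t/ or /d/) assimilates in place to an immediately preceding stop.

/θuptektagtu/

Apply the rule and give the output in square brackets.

[θuppekkagku]

/t/ after /p/ (labial) → [p]
/t/ after /k/ (velar) → [k]
/t/ after /g/ (velar) → [k]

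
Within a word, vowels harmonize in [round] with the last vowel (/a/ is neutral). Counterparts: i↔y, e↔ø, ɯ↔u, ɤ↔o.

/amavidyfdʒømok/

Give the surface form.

/i/ harmonizes with /o/ ([+round]) → [y]

[amavydyfdʒømok]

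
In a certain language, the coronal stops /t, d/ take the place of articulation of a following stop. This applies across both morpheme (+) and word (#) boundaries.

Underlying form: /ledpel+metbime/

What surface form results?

/d/ before /p/ (labial) → [b]
/t/ before /b/ (labial) → [p]

[lebpel+mepbime]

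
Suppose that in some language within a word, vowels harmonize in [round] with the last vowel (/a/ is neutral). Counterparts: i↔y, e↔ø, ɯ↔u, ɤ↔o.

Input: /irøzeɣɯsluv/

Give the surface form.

[yrøzøɣusluv]

/i/ harmonizes with /u/ ([+round]) → [y]
/e/ harmonizes with /u/ ([+round]) → [ø]
/ɯ/ harmonizes with /u/ ([+round]) → [u]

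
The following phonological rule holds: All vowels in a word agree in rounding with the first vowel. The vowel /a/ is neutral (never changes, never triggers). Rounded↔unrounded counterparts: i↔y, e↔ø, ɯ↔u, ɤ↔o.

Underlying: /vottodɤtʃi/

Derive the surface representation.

/ɤ/ harmonizes with /o/ ([+round]) → [o]
/i/ harmonizes with /o/ ([+round]) → [y]

[vottodotʃy]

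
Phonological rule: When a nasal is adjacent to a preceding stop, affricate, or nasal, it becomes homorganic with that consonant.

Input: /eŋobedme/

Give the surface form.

[eŋobedne]

/m/ after /d/ (alveolar) → [n]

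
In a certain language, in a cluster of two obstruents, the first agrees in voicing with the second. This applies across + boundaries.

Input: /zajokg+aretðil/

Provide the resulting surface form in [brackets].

/k/ before /g/ (voiced) → [g]
/t/ before /ð/ (voiced) → [d]

[zajogg+aredðil]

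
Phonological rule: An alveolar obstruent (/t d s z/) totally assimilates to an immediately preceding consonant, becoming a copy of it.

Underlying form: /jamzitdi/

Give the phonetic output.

[jammitti]

/z/ after /m/ → [m] (total assimilation)
/d/ after /t/ → [t] (total assimilation)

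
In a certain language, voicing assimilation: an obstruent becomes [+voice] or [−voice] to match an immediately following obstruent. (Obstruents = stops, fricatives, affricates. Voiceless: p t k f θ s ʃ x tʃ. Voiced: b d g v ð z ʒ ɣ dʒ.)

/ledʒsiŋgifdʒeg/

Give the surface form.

[letʃsiŋgivdʒeg]

/dʒ/ before /s/ (voiceless) → [tʃ]
/f/ before /dʒ/ (voiced) → [v]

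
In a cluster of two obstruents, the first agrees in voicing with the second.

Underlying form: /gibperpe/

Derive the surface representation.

/b/ before /p/ (voiceless) → [p]

[gipperpe]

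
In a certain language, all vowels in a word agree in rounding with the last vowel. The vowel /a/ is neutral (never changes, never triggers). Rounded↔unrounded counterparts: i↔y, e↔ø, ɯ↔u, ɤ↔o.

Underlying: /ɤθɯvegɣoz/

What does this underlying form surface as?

[oθuvøgɣoz]

/ɤ/ harmonizes with /o/ ([+round]) → [o]
/ɯ/ harmonizes with /o/ ([+round]) → [u]
/e/ harmonizes with /o/ ([+round]) → [ø]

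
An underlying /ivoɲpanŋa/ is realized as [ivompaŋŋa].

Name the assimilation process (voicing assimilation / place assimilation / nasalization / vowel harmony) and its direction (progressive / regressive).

/ɲ/→[m] /n/→[ŋ].
Each target copies a feature from the following segment, so the direction is regressive.

place assimilation, regressive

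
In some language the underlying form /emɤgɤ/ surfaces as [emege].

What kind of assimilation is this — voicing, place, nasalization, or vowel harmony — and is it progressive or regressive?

/ɤ/→[e] /ɤ/→[e].
Vowels agree with the first vowel, so the harmony is progressive.

vowel harmony, progressive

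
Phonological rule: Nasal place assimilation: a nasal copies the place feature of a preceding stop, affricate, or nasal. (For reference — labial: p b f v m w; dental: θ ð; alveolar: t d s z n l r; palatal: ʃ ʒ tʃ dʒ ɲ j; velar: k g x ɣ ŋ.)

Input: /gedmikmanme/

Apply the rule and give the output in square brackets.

/m/ after /d/ (alveolar) → [n]
/m/ after /k/ (velar) → [ŋ]
/m/ after /n/ (alveolar) → [n]

[gednikŋanne]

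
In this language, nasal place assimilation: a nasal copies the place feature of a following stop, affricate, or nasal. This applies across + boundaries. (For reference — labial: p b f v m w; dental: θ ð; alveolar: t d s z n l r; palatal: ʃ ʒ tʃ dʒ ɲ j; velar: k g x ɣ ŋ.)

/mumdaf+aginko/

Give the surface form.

[mundaf+agiŋko]

/m/ before /d/ (alveolar) → [n]
/n/ before /k/ (velar) → [ŋ]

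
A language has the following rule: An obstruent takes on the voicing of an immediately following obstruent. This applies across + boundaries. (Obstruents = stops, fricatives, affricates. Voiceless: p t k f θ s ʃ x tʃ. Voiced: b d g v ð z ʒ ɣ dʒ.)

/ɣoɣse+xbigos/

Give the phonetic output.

/ɣ/ before /s/ (voiceless) → [x]
/x/ before /b/ (voiced) → [ɣ]

[ɣoxse+ɣbigos]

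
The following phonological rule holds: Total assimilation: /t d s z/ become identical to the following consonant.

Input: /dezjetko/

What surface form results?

/z/ before /j/ → [j] (total assimilation)
/t/ before /k/ → [k] (total assimilation)

[dejjekko]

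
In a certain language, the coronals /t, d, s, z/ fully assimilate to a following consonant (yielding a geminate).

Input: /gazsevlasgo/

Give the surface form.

/z/ before /s/ → [s] (total assimilation)
/s/ before /g/ → [g] (total assimilation)

[gassevlaggo]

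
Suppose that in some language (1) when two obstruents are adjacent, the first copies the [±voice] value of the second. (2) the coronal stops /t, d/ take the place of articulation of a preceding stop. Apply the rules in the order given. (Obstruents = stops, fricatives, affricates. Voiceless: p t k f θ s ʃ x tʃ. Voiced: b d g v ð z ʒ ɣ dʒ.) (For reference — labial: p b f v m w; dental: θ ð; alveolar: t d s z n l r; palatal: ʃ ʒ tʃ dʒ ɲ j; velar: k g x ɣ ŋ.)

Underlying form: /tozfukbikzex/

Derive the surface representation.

Rule 1: /z/ before /f/ (voiceless) → [s]
Rule 1: /k/ before /b/ (voiced) → [g]
Rule 1: /k/ before /z/ (voiced) → [g]
After rule 1: tosfugbigzex
Rule 2: no segment meets the rule's conditions; no change.

[tosfugbigzex]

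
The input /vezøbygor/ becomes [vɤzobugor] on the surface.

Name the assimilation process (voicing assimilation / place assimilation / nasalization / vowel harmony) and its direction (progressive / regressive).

/e/→[ɤ] /ø/→[o] /y/→[u].
Vowels agree with the last vowel, so the harmony is regressive.

vowel harmony, regressive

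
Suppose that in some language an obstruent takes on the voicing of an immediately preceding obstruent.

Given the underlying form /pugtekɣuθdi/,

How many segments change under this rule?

3

/t/ after /g/ (voiced) → [d]
/ɣ/ after /k/ (voiceless) → [x]
/d/ after /θ/ (voiceless) → [t]
3 segments change.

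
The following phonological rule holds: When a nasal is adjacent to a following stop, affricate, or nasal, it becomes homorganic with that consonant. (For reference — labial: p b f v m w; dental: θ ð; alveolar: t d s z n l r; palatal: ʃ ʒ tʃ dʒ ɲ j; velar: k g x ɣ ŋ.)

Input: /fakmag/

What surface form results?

[fakmag]

no segment meets the rule's conditions; no change.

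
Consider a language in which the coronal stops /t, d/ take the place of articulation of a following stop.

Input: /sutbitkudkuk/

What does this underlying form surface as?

/t/ before /b/ (labial) → [p]
/t/ before /k/ (velar) → [k]
/d/ before /k/ (velar) → [g]

[supbikkugkuk]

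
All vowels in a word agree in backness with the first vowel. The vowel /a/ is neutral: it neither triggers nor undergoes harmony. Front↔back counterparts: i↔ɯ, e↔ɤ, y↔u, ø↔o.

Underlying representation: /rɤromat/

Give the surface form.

no segment meets the rule's conditions; no change.

[rɤromat]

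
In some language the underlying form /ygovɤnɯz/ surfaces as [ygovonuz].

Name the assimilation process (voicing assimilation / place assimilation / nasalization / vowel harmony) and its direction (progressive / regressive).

vowel harmony, progressive

/ɤ/→[o] /ɯ/→[u].
Vowels agree with the first vowel, so the harmony is progressive.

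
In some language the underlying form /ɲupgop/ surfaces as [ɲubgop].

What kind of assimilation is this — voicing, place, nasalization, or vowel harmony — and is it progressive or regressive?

voicing assimilation, regressive

/p/→[b].
Each target copies a feature from the following segment, so the direction is regressive.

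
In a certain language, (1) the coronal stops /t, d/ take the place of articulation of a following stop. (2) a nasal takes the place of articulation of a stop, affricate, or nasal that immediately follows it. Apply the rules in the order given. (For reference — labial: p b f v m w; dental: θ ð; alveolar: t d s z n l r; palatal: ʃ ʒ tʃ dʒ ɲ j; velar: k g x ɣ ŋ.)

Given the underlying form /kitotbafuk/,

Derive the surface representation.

Rule 1: /t/ before /b/ (labial) → [p]
After rule 1: kitopbafuk
Rule 2: no segment meets the rule's conditions; no change.

[kitopbafuk]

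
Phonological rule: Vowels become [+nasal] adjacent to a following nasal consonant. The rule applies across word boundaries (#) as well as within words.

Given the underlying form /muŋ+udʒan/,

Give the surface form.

[mũŋ+udʒãn]

/u/ before nasal /ŋ/ → [ũ]
/a/ before nasal /n/ → [ã]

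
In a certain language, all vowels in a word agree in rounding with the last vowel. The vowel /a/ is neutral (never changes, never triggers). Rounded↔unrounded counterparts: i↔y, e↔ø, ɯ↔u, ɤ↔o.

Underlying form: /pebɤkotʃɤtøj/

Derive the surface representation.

/e/ harmonizes with /ø/ ([+round]) → [ø]
/ɤ/ harmonizes with /ø/ ([+round]) → [o]
/ɤ/ harmonizes with /ø/ ([+round]) → [o]

[pøbokotʃotøj]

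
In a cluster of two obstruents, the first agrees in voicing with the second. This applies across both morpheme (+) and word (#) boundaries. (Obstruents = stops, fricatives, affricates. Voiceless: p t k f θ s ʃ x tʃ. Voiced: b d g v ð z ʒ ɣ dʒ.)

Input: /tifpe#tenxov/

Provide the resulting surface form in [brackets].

[tifpe#tenxov]

no segment meets the rule's conditions; no change.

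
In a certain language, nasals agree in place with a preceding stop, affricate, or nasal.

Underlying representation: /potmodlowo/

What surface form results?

/m/ after /t/ (alveolar) → [n]

[potnodlowo]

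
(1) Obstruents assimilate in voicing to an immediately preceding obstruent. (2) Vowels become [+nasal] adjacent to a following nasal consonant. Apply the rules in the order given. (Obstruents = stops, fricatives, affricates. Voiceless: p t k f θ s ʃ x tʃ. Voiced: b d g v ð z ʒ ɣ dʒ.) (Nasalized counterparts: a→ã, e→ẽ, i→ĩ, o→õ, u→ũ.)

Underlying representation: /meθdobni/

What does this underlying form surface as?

[meθtobni]

Rule 1: /d/ after /θ/ (voiceless) → [t]
After rule 1: meθtobni
Rule 2: no segment meets the rule's conditions; no change.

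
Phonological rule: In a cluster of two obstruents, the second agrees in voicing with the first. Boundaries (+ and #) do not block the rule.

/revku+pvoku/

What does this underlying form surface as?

[revgu+pfoku]

/k/ after /v/ (voiced) → [g]
/v/ after /p/ (voiceless) → [f]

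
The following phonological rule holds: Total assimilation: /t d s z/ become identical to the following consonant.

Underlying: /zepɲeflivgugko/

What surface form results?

no segment meets the rule's conditions; no change.

[zepɲeflivgugko]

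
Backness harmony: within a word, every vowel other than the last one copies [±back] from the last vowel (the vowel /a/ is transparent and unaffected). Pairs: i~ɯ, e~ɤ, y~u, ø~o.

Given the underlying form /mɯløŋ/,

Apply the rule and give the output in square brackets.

/ɯ/ harmonizes with /ø/ ([-back]) → [i]

[miløŋ]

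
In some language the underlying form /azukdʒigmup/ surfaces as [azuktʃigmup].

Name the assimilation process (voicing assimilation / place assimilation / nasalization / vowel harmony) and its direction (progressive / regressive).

voicing assimilation, progressive

/dʒ/→[tʃ].
Each target copies a feature from the preceding segment, so the direction is progressive.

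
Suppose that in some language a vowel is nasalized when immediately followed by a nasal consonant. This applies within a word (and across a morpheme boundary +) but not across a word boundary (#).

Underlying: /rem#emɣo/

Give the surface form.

/e/ before nasal /m/ → [ẽ]
/e/ before nasal /m/ → [ẽ]

[rẽm#ẽmɣo]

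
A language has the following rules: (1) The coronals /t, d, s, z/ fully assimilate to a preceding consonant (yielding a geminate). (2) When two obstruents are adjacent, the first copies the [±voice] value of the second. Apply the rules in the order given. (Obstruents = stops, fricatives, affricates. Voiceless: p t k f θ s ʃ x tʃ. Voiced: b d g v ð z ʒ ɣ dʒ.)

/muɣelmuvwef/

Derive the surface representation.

Rule 1: no segment meets the rule's conditions; no change.
After rule 1: muɣelmuvwef
Rule 2: no segment meets the rule's conditions; no change.

[muɣelmuvwef]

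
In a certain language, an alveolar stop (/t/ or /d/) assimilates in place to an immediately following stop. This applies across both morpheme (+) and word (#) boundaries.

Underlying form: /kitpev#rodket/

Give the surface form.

/t/ before /p/ (labial) → [p]
/d/ before /k/ (velar) → [g]

[kippev#rogket]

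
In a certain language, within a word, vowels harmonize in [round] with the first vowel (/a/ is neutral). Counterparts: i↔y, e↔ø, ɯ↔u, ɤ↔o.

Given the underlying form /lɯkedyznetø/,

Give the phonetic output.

/y/ harmonizes with /ɯ/ ([-round]) → [i]
/ø/ harmonizes with /ɯ/ ([-round]) → [e]

[lɯkediznete]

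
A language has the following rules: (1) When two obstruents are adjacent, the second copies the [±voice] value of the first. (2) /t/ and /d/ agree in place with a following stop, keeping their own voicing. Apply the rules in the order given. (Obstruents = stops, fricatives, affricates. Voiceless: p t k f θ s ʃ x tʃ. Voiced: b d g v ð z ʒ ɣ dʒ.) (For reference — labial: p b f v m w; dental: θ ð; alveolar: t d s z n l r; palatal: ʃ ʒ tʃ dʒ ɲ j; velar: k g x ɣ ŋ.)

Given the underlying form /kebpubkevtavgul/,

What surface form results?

Rule 1: /p/ after /b/ (voiced) → [b]
Rule 1: /k/ after /b/ (voiced) → [g]
Rule 1: /t/ after /v/ (voiced) → [d]
After rule 1: kebbubgevdavgul
Rule 2: no segment meets the rule's conditions; no change.

[kebbubgevdavgul]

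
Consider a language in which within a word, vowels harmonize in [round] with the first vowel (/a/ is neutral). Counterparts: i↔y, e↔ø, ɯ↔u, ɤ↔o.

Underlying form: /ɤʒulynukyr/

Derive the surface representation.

/u/ harmonizes with /ɤ/ ([-round]) → [ɯ]
/y/ harmonizes with /ɤ/ ([-round]) → [i]
/u/ harmonizes with /ɤ/ ([-round]) → [ɯ]
/y/ harmonizes with /ɤ/ ([-round]) → [i]

[ɤʒɯlinɯkir]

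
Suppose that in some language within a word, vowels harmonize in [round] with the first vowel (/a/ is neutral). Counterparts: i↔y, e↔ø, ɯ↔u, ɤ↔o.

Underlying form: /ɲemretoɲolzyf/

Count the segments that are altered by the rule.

3

/o/ harmonizes with /e/ ([-round]) → [ɤ]
/o/ harmonizes with /e/ ([-round]) → [ɤ]
/y/ harmonizes with /e/ ([-round]) → [i]
3 segments change.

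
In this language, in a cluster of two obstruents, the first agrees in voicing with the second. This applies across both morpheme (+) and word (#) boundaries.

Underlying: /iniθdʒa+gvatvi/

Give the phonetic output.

[iniðdʒa+gvadvi]

/θ/ before /dʒ/ (voiced) → [ð]
/t/ before /v/ (voiced) → [d]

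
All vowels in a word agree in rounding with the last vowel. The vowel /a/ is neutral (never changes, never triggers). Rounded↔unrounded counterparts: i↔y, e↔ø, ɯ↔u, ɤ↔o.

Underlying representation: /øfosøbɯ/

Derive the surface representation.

[efɤsebɯ]

/ø/ harmonizes with /ɯ/ ([-round]) → [e]
/o/ harmonizes with /ɯ/ ([-round]) → [ɤ]
/ø/ harmonizes with /ɯ/ ([-round]) → [e]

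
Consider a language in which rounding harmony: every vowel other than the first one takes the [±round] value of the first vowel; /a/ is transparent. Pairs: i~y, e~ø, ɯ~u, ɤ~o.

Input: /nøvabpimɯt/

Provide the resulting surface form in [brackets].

[nøvabpymut]

/i/ harmonizes with /ø/ ([+round]) → [y]
/ɯ/ harmonizes with /ø/ ([+round]) → [u]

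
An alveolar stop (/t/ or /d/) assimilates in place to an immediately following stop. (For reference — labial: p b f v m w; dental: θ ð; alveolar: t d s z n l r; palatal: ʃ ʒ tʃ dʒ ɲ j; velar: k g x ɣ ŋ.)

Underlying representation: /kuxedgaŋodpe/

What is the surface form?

[kuxeggaŋobpe]

/d/ before /g/ (velar) → [g]
/d/ before /p/ (labial) → [b]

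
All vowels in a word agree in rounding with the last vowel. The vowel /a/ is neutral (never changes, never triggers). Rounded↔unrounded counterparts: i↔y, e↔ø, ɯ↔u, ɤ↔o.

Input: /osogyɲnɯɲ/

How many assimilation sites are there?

3

/o/ harmonizes with /ɯ/ ([-round]) → [ɤ]
/o/ harmonizes with /ɯ/ ([-round]) → [ɤ]
/y/ harmonizes with /ɯ/ ([-round]) → [i]
3 segments change.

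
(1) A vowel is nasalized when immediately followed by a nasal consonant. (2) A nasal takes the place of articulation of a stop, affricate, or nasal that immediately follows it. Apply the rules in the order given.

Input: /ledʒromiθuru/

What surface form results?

[ledʒrõmiθuru]

Rule 1: /o/ before nasal /m/ → [õ]
After rule 1: ledʒrõmiθuru
Rule 2: no segment meets the rule's conditions; no change.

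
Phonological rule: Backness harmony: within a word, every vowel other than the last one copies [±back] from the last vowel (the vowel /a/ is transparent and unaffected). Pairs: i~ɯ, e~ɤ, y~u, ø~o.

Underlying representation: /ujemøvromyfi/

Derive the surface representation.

/u/ harmonizes with /i/ ([-back]) → [y]
/o/ harmonizes with /i/ ([-back]) → [ø]

[yjemøvrømyfi]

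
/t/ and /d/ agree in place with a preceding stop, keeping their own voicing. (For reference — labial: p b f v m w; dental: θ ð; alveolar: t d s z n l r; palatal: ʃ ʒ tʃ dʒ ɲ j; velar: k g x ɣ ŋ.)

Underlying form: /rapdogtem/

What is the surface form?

[rapbogkem]

/d/ after /p/ (labial) → [b]
/t/ after /g/ (velar) → [k]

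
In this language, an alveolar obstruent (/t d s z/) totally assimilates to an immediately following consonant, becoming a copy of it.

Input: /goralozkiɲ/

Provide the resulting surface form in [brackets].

/z/ before /k/ → [k] (total assimilation)

[goralokkiɲ]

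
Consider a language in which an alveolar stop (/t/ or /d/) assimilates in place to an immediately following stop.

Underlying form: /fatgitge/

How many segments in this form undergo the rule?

/t/ before /g/ (velar) → [k]
/t/ before /g/ (velar) → [k]
2 segments change.

2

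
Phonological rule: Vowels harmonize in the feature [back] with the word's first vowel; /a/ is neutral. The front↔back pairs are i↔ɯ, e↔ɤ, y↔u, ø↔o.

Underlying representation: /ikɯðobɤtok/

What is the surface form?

[ikiðøbetøk]

/ɯ/ harmonizes with /i/ ([-back]) → [i]
/o/ harmonizes with /i/ ([-back]) → [ø]
/ɤ/ harmonizes with /i/ ([-back]) → [e]
/o/ harmonizes with /i/ ([-back]) → [ø]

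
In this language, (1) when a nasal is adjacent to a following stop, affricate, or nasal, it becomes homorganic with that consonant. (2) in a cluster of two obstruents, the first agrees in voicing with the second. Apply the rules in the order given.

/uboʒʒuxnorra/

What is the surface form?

Rule 1: no segment meets the rule's conditions; no change.
After rule 1: uboʒʒuxnorra
Rule 2: no segment meets the rule's conditions; no change.

[uboʒʒuxnorra]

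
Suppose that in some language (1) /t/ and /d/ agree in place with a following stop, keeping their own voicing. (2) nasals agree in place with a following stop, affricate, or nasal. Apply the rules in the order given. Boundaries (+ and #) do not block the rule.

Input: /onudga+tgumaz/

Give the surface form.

[onugga+kgumaz]

Rule 1: /d/ before /g/ (velar) → [g]
Rule 1: /t/ before /g/ (velar) → [k]
After rule 1: onugga+kgumaz
Rule 2: no segment meets the rule's conditions; no change.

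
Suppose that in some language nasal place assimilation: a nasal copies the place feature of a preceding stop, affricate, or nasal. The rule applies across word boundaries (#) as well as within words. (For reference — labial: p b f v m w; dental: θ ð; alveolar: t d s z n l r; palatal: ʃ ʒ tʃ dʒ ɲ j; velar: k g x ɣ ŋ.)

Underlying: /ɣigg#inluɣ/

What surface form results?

no segment meets the rule's conditions; no change.

[ɣigg#inluɣ]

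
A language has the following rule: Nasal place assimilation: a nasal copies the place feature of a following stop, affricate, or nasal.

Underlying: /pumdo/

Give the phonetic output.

/m/ before /d/ (alveolar) → [n]

[pundo]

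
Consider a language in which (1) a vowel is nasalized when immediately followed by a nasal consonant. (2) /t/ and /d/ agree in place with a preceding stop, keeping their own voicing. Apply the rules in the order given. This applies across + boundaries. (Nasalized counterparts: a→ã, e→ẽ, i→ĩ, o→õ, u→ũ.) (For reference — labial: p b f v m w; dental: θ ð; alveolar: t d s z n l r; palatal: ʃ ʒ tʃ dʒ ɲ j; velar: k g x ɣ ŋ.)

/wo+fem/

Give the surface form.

Rule 1: /e/ before nasal /m/ → [ẽ]
After rule 1: wo+fẽm
Rule 2: no segment meets the rule's conditions; no change.

[wo+fẽm]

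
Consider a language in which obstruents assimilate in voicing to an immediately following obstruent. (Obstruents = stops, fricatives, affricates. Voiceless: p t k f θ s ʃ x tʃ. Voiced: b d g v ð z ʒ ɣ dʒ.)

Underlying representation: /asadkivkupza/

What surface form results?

/d/ before /k/ (voiceless) → [t]
/v/ before /k/ (voiceless) → [f]
/p/ before /z/ (voiced) → [b]

[asatkifkubza]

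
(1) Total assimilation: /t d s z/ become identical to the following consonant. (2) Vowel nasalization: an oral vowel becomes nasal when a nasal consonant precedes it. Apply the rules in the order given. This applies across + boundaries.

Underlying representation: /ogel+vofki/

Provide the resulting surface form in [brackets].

[ogel+vofki]

Rule 1: no segment meets the rule's conditions; no change.
After rule 1: ogel+vofki
Rule 2: no segment meets the rule's conditions; no change.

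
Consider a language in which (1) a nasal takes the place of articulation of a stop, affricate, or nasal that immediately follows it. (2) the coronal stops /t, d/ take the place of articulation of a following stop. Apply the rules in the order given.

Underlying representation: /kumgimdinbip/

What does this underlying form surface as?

Rule 1: /m/ before /g/ (velar) → [ŋ]
Rule 1: /m/ before /d/ (alveolar) → [n]
Rule 1: /n/ before /b/ (labial) → [m]
After rule 1: kuŋgindimbip
Rule 2: no segment meets the rule's conditions; no change.

[kuŋgindimbip]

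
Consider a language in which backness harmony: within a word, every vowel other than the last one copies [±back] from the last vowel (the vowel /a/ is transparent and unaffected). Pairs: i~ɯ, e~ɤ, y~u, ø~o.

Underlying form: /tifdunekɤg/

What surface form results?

[tɯfdunɤkɤg]

/i/ harmonizes with /ɤ/ ([+back]) → [ɯ]
/e/ harmonizes with /ɤ/ ([+back]) → [ɤ]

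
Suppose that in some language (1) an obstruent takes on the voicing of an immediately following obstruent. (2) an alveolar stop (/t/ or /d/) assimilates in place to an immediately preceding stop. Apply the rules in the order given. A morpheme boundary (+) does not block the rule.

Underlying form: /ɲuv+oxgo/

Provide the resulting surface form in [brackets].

[ɲuv+oɣgo]

Rule 1: /x/ before /g/ (voiced) → [ɣ]
After rule 1: ɲuv+oɣgo
Rule 2: no segment meets the rule's conditions; no change.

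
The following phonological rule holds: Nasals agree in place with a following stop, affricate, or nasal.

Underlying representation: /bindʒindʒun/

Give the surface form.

[biɲdʒiɲdʒun]

/n/ before /dʒ/ (palatal) → [ɲ]
/n/ before /dʒ/ (palatal) → [ɲ]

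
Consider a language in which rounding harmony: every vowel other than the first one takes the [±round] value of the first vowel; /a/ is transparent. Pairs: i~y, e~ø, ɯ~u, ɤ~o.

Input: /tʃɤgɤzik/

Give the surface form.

no segment meets the rule's conditions; no change.

[tʃɤgɤzik]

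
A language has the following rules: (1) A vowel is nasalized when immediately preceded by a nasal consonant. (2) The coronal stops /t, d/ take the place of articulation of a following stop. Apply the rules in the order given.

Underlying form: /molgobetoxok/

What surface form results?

Rule 1: /o/ after nasal /m/ → [õ]
After rule 1: mõlgobetoxok
Rule 2: no segment meets the rule's conditions; no change.

[mõlgobetoxok]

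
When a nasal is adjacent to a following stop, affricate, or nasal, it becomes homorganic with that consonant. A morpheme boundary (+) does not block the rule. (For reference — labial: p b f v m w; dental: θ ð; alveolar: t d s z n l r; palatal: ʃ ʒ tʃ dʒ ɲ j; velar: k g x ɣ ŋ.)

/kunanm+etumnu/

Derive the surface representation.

[kunamm+etunnu]

/n/ before /m/ (labial) → [m]
/m/ before /n/ (alveolar) → [n]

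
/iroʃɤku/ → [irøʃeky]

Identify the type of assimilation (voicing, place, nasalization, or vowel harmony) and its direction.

/o/→[ø] /ɤ/→[e] /u/→[y].
Vowels agree with the first vowel, so the harmony is progressive.

vowel harmony, progressive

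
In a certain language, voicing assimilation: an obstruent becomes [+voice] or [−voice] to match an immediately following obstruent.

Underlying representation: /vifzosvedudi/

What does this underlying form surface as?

[vivzozvedudi]

/f/ before /z/ (voiced) → [v]
/s/ before /v/ (voiced) → [z]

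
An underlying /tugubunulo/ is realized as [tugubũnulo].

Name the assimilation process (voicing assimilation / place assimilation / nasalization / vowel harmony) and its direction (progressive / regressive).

/u/→[ũ].
Each target copies a feature from the following segment, so the direction is regressive.

nasalization, regressive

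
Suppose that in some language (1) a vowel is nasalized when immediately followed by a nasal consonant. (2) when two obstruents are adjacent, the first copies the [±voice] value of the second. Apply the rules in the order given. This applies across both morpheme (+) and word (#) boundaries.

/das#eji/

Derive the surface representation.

Rule 1: no segment meets the rule's conditions; no change.
After rule 1: das#eji
Rule 2: no segment meets the rule's conditions; no change.

[das#eji]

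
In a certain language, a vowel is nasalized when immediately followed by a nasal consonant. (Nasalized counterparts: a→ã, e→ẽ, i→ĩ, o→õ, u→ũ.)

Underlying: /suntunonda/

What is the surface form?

[sũntũnõnda]

/u/ before nasal /n/ → [ũ]
/u/ before nasal /n/ → [ũ]
/o/ before nasal /n/ → [õ]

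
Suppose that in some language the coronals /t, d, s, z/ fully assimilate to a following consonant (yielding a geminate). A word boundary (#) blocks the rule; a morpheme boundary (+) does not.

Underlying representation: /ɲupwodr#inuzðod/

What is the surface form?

/d/ before /r/ → [r] (total assimilation)
/z/ before /ð/ → [ð] (total assimilation)

[ɲupworr#inuððod]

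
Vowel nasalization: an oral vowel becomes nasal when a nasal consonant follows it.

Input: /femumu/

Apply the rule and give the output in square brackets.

[fẽmũmu]

/e/ before nasal /m/ → [ẽ]
/u/ before nasal /m/ → [ũ]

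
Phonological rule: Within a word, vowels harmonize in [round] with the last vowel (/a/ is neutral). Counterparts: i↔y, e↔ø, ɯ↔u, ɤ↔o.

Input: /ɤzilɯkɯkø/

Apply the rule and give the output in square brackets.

[ozylukukø]

/ɤ/ harmonizes with /ø/ ([+round]) → [o]
/i/ harmonizes with /ø/ ([+round]) → [y]
/ɯ/ harmonizes with /ø/ ([+round]) → [u]
/ɯ/ harmonizes with /ø/ ([+round]) → [u]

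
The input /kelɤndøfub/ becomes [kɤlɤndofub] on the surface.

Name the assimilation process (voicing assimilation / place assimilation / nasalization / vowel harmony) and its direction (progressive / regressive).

/e/→[ɤ] /ø/→[o].
Vowels agree with the last vowel, so the harmony is regressive.

vowel harmony, regressive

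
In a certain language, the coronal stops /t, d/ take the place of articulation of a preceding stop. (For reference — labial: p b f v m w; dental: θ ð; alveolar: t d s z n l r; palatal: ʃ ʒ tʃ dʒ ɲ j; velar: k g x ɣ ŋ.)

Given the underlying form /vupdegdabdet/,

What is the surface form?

[vupbeggabbet]

/d/ after /p/ (labial) → [b]
/d/ after /g/ (velar) → [g]
/d/ after /b/ (labial) → [b]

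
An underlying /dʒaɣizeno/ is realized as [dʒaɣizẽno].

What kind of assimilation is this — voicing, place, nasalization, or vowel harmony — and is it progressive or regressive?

nasalization, regressive

/e/→[ẽ].
Each target copies a feature from the following segment, so the direction is regressive.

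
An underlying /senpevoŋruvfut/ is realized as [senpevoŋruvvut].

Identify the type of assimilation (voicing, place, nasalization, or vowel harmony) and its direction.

/f/→[v].
Each target copies a feature from the preceding segment, so the direction is progressive.

voicing assimilation, progressive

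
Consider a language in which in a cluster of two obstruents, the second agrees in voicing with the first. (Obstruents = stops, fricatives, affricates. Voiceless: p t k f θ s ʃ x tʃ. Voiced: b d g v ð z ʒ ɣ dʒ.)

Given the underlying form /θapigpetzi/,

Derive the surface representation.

/p/ after /g/ (voiced) → [b]
/z/ after /t/ (voiceless) → [s]

[θapigbetsi]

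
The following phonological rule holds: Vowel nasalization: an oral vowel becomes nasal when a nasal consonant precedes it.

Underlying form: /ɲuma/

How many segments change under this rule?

2

/u/ after nasal /ɲ/ → [ũ]
/a/ after nasal /m/ → [ã]
2 segments change.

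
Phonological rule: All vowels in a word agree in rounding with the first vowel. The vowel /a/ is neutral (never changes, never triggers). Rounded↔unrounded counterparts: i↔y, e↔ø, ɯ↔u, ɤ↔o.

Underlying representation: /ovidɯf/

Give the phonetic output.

[ovyduf]

/i/ harmonizes with /o/ ([+round]) → [y]
/ɯ/ harmonizes with /o/ ([+round]) → [u]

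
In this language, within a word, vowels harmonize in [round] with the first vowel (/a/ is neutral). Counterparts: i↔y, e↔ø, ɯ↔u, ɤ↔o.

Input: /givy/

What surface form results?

/y/ harmonizes with /i/ ([-round]) → [i]

[givi]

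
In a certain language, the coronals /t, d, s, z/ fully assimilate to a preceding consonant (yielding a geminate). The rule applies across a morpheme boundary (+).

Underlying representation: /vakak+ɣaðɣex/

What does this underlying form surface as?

[vakak+ɣaðɣex]

no segment meets the rule's conditions; no change.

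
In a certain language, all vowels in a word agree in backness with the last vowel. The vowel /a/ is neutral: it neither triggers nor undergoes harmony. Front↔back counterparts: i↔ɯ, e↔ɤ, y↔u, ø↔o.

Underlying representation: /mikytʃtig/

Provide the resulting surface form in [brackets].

no segment meets the rule's conditions; no change.

[mikytʃtig]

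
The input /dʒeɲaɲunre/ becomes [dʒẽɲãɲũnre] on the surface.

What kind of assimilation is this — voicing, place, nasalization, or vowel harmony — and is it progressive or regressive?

/e/→[ẽ] /a/→[ã] /u/→[ũ].
Each target copies a feature from the following segment, so the direction is regressive.

nasalization, regressive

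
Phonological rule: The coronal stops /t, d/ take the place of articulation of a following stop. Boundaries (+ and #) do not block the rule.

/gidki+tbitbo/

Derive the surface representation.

/d/ before /k/ (velar) → [g]
/t/ before /b/ (labial) → [p]
/t/ before /b/ (labial) → [p]

[gigki+pbipbo]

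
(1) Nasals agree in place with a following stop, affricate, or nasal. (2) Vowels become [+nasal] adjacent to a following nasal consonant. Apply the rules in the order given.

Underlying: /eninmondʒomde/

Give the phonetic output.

[ẽnĩmmõɲdʒõnde]

Rule 1: /n/ before /m/ (labial) → [m]
Rule 1: /n/ before /dʒ/ (palatal) → [ɲ]
Rule 1: /m/ before /d/ (alveolar) → [n]
After rule 1: enimmoɲdʒonde
Rule 2: /e/ before nasal /n/ → [ẽ]
Rule 2: /i/ before nasal /m/ → [ĩ]
Rule 2: /o/ before nasal /ɲ/ → [õ]
Rule 2: /o/ before nasal /n/ → [õ]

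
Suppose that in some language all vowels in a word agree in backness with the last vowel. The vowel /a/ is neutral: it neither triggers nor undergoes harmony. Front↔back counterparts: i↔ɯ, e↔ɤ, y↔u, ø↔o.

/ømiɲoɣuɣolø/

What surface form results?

[ømiɲøɣyɣølø]

/o/ harmonizes with /ø/ ([-back]) → [ø]
/u/ harmonizes with /ø/ ([-back]) → [y]
/o/ harmonizes with /ø/ ([-back]) → [ø]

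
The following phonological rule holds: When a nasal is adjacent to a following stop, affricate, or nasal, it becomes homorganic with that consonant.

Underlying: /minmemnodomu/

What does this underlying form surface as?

/n/ before /m/ (labial) → [m]
/m/ before /n/ (alveolar) → [n]

[mimmennodomu]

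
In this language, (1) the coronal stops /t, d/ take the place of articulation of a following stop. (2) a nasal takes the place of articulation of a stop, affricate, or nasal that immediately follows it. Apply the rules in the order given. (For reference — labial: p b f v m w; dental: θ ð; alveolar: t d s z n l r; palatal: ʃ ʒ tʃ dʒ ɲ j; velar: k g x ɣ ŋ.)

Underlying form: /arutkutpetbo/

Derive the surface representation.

Rule 1: /t/ before /k/ (velar) → [k]
Rule 1: /t/ before /p/ (labial) → [p]
Rule 1: /t/ before /b/ (labial) → [p]
After rule 1: arukkuppepbo
Rule 2: no segment meets the rule's conditions; no change.

[arukkuppepbo]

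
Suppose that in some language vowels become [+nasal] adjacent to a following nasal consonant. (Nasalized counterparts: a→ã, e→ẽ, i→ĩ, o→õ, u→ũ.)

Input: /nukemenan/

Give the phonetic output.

[nukẽmẽnãn]

/e/ before nasal /m/ → [ẽ]
/e/ before nasal /n/ → [ẽ]
/a/ before nasal /n/ → [ã]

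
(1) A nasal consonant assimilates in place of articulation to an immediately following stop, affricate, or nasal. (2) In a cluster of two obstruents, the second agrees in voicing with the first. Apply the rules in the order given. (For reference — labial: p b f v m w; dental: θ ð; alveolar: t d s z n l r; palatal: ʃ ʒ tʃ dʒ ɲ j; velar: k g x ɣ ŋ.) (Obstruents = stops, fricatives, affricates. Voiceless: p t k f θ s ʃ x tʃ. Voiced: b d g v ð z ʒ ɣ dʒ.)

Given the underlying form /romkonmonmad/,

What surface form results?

[roŋkommommad]

Rule 1: /m/ before /k/ (velar) → [ŋ]
Rule 1: /n/ before /m/ (labial) → [m]
Rule 1: /n/ before /m/ (labial) → [m]
After rule 1: roŋkommommad
Rule 2: no segment meets the rule's conditions; no change.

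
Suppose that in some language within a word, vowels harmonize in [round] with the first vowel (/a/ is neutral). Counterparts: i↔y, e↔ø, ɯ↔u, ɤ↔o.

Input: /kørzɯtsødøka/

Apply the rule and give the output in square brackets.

/ɯ/ harmonizes with /ø/ ([+round]) → [u]

[kørzutsødøka]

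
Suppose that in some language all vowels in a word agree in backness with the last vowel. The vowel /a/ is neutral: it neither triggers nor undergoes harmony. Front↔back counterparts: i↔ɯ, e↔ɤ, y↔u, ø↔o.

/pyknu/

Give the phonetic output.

/y/ harmonizes with /u/ ([+back]) → [u]

[puknu]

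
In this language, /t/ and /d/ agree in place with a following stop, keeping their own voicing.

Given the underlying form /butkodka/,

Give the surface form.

[bukkogka]

/t/ before /k/ (velar) → [k]
/d/ before /k/ (velar) → [g]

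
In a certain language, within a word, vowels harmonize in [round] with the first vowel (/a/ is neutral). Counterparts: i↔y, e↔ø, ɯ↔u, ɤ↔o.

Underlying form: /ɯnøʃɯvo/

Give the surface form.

/ø/ harmonizes with /ɯ/ ([-round]) → [e]
/o/ harmonizes with /ɯ/ ([-round]) → [ɤ]

[ɯneʃɯvɤ]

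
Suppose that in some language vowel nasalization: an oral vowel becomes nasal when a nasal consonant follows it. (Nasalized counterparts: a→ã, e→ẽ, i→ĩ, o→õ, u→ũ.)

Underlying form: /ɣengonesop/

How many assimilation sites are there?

/e/ before nasal /n/ → [ẽ]
/o/ before nasal /n/ → [õ]
2 segments change.

2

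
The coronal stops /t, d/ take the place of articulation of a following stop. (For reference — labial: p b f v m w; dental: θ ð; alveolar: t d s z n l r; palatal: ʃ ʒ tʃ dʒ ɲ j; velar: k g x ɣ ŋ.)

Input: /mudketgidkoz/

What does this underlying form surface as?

/d/ before /k/ (velar) → [g]
/t/ before /g/ (velar) → [k]
/d/ before /k/ (velar) → [g]

[mugkekgigkoz]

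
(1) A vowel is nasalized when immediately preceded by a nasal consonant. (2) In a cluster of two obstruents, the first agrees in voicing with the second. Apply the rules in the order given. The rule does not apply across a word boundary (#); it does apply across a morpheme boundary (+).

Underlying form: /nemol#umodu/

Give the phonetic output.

[nẽmõl#umõdu]

Rule 1: /e/ after nasal /n/ → [ẽ]
Rule 1: /o/ after nasal /m/ → [õ]
Rule 1: /o/ after nasal /m/ → [õ]
After rule 1: nẽmõl#umõdu
Rule 2: no segment meets the rule's conditions; no change.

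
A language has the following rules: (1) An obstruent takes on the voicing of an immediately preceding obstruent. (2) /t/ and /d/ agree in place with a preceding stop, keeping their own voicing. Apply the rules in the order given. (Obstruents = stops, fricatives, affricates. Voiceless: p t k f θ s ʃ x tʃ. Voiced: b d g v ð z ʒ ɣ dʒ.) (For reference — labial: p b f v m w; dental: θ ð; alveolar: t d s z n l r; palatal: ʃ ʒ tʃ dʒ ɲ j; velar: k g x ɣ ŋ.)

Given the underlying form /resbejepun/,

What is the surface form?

[respejepun]

Rule 1: /b/ after /s/ (voiceless) → [p]
After rule 1: respejepun
Rule 2: no segment meets the rule's conditions; no change.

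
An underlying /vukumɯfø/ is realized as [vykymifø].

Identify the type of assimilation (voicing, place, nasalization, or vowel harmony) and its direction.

/u/→[y] /u/→[y] /ɯ/→[i].
Vowels agree with the last vowel, so the harmony is regressive.

vowel harmony, regressive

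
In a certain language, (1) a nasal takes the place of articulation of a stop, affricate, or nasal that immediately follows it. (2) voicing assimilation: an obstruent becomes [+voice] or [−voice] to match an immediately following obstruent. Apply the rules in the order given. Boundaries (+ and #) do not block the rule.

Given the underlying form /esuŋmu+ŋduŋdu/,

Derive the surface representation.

[esummu+ndundu]

Rule 1: /ŋ/ before /m/ (labial) → [m]
Rule 1: /ŋ/ before /d/ (alveolar) → [n]
Rule 1: /ŋ/ before /d/ (alveolar) → [n]
After rule 1: esummu+ndundu
Rule 2: no segment meets the rule's conditions; no change.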